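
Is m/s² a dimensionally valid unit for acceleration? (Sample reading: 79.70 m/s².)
Yes

acceleration has SI base units: m / s^2
m/s² reduces to the same SI base units, so it is a valid unit for acceleration.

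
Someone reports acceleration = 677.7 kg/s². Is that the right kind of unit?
No

acceleration has SI base units: m / s^2
kg/s² does NOT reduce to m / s^2; a valid unit for acceleration would be e.g. m/s².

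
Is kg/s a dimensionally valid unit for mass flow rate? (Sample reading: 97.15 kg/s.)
Yes

mass flow rate has SI base units: kg / s
kg/s reduces to the same SI base units, so it is a valid unit for mass flow rate.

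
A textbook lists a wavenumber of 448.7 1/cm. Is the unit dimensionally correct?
Yes

wavenumber has SI base units: 1 / m
1/cm reduces to the same SI base units, so it is a valid unit for wavenumber.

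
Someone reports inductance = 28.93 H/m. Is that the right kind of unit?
No

inductance has SI base units: kg * m^2 / (A^2 * s^2)
H/m does NOT reduce to kg * m^2 / (A^2 * s^2); a valid unit for inductance would be e.g. H.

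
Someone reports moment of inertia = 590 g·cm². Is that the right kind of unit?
Yes

moment of inertia has SI base units: kg * m^2
g·cm² reduces to the same SI base units, so it is a valid unit for moment of inertia.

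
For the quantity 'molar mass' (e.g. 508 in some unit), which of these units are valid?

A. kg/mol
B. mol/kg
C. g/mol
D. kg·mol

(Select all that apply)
A, C

molar mass has SI base units: kg / mol

Checking each option against kg / mol:
  A. kg/mol: ✓ matches
  B. mol/kg: ✗ does not match
  C. g/mol: ✓ matches
  D. kg·mol: ✗ does not match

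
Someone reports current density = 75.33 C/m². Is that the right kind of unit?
No

current density has SI base units: A / m^2
C/m² does NOT reduce to A / m^2; a valid unit for current density would be e.g. A/m².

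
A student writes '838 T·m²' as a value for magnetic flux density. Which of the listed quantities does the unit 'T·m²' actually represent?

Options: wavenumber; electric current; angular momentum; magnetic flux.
magnetic flux

magnetic flux density should have units dimensionally equivalent to kg / (A * s^2) (e.g. T).
The given unit 'T·m²' reduces to kg * m^2 / (A * s^2). Of the listed options, that is the dimensionality of magnetic flux.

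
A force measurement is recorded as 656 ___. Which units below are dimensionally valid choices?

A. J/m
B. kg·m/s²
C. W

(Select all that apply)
A, B

force has SI base units: kg * m / s^2

Checking each option against kg * m / s^2:
  A. J/m: ✓ matches
  B. kg·m/s²: ✓ matches
  C. W: ✗ does not match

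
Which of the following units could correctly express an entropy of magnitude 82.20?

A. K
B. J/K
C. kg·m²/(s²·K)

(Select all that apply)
B, C

entropy has SI base units: kg * m^2 / (s^2 * K)

Checking each option against kg * m^2 / (s^2 * K):
  A. K: ✗ does not match
  B. J/K: ✓ matches
  C. kg·m²/(s²·K): ✓ matches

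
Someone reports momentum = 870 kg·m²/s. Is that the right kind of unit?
No

momentum has SI base units: kg * m / s
kg·m²/s does NOT reduce to kg * m / s; a valid unit for momentum would be e.g. kg·m/s.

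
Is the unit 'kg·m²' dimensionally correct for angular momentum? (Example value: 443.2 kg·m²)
No

angular momentum has SI base units: kg * m^2 / s
kg·m² does NOT reduce to kg * m^2 / s; a valid unit for angular momentum would be e.g. kg·m²/s.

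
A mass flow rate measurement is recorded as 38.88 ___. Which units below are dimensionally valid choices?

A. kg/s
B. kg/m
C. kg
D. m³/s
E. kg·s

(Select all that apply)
A

mass flow rate has SI base units: kg / s

Checking each option against kg / s:
  A. kg/s: ✓ matches
  B. kg/m: ✗ does not match
  C. kg: ✗ does not match
  D. m³/s: ✗ does not match
  E. kg·s: ✗ does not match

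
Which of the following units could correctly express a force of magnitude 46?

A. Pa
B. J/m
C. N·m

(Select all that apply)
B

force has SI base units: kg * m / s^2

Checking each option against kg * m / s^2:
  A. Pa: ✗ does not match
  B. J/m: ✓ matches
  C. N·m: ✗ does not match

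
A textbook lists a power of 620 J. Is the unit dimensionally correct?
No

power has SI base units: kg * m^2 / s^3
J does NOT reduce to kg * m^2 / s^3; a valid unit for power would be e.g. W.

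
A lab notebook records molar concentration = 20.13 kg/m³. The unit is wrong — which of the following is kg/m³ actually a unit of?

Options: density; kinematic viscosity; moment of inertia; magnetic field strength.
density

molar concentration should have units dimensionally equivalent to mol / m^3 (e.g. mol/m³).
The given unit 'kg/m³' reduces to kg / m^3. Of the listed options, that is the dimensionality of density.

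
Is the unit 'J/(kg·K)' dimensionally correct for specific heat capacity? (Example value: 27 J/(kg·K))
Yes

specific heat capacity has SI base units: m^2 / (s^2 * K)
J/(kg·K) reduces to the same SI base units, so it is a valid unit for specific heat capacity.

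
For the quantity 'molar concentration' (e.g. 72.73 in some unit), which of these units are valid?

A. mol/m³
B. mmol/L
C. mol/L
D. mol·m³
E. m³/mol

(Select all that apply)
A, B, C

molar concentration has SI base units: mol / m^3

Checking each option against mol / m^3:
  A. mol/m³: ✓ matches
  B. mmol/L: ✓ matches
  C. mol/L: ✓ matches
  D. mol·m³: ✗ does not match
  E. m³/mol: ✗ does not match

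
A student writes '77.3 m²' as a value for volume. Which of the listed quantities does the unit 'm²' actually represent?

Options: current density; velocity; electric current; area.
area

volume should have units dimensionally equivalent to m^3 (e.g. m³).
The given unit 'm²' reduces to m^2. Of the listed options, that is the dimensionality of area.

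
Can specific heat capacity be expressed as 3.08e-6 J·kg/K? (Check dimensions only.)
No

specific heat capacity has SI base units: m^2 / (s^2 * K)
J·kg/K does NOT reduce to m^2 / (s^2 * K); a valid unit for specific heat capacity would be e.g. J/(kg·K).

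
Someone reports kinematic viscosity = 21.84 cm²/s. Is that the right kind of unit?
Yes

kinematic viscosity has SI base units: m^2 / s
cm²/s reduces to the same SI base units, so it is a valid unit for kinematic viscosity.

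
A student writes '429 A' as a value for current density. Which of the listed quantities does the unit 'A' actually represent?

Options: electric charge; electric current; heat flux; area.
electric current

current density should have units dimensionally equivalent to A / m^2 (e.g. A/m²).
The given unit 'A' reduces to A. Of the listed options, that is the dimensionality of electric current.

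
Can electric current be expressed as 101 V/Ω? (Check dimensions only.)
Yes

electric current has SI base units: A
V/Ω reduces to the same SI base units, so it is a valid unit for electric current.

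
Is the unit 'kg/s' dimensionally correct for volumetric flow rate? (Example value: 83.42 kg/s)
No

volumetric flow rate has SI base units: m^3 / s
kg/s does NOT reduce to m^3 / s; a valid unit for volumetric flow rate would be e.g. m³/s.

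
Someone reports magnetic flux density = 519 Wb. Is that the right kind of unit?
No

magnetic flux density has SI base units: kg / (A * s^2)
Wb does NOT reduce to kg / (A * s^2); a valid unit for magnetic flux density would be e.g. T.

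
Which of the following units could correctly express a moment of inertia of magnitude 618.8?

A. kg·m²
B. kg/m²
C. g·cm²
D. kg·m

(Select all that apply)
A, C

moment of inertia has SI base units: kg * m^2

Checking each option against kg * m^2:
  A. kg·m²: ✓ matches
  B. kg/m²: ✗ does not match
  C. g·cm²: ✓ matches
  D. kg·m: ✗ does not match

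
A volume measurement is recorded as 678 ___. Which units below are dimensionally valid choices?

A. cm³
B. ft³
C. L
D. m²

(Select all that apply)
A, B, C

volume has SI base units: m^3

Checking each option against m^3:
  A. cm³: ✓ matches
  B. ft³: ✓ matches
  C. L: ✓ matches
  D. m²: ✗ does not match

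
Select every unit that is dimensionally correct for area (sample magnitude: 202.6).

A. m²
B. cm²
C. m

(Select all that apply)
A, B

area has SI base units: m^2

Checking each option against m^2:
  A. m²: ✓ matches
  B. cm²: ✓ matches
  C. m: ✗ does not match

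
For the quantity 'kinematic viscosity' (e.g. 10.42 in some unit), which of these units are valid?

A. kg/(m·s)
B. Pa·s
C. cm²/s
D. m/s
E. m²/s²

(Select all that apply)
C

kinematic viscosity has SI base units: m^2 / s

Checking each option against m^2 / s:
  A. kg/(m·s): ✗ does not match
  B. Pa·s: ✗ does not match
  C. cm²/s: ✓ matches
  D. m/s: ✗ does not match
  E. m²/s²: ✗ does not match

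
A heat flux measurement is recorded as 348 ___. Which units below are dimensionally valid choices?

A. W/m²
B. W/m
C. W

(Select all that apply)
A

heat flux has SI base units: kg / s^3

Checking each option against kg / s^3:
  A. W/m²: ✓ matches
  B. W/m: ✗ does not match
  C. W: ✗ does not match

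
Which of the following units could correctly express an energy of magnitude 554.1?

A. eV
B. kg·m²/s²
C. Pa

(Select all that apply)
A, B

energy has SI base units: kg * m^2 / s^2

Checking each option against kg * m^2 / s^2:
  A. eV: ✓ matches
  B. kg·m²/s²: ✓ matches
  C. Pa: ✗ does not match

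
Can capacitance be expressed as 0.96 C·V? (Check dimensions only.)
No

capacitance has SI base units: A^2 * s^4 / (kg * m^2)
C·V does NOT reduce to A^2 * s^4 / (kg * m^2); a valid unit for capacitance would be e.g. F.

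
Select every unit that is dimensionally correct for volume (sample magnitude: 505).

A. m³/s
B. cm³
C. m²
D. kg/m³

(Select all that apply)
B

volume has SI base units: m^3

Checking each option against m^3:
  A. m³/s: ✗ does not match
  B. cm³: ✓ matches
  C. m²: ✗ does not match
  D. kg/m³: ✗ does not match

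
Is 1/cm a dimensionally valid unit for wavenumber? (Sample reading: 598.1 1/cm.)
Yes

wavenumber has SI base units: 1 / m
1/cm reduces to the same SI base units, so it is a valid unit for wavenumber.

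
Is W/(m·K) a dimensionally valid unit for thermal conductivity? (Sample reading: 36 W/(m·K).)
Yes

thermal conductivity has SI base units: kg * m / (s^3 * K)
W/(m·K) reduces to the same SI base units, so it is a valid unit for thermal conductivity.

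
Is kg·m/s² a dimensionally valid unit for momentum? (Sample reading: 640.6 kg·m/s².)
No

momentum has SI base units: kg * m / s
kg·m/s² does NOT reduce to kg * m / s; a valid unit for momentum would be e.g. kg·m/s.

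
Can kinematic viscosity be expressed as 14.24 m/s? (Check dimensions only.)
No

kinematic viscosity has SI base units: m^2 / s
m/s does NOT reduce to m^2 / s; a valid unit for kinematic viscosity would be e.g. m²/s.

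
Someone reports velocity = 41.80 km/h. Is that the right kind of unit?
Yes

velocity has SI base units: m / s
km/h reduces to the same SI base units, so it is a valid unit for velocity.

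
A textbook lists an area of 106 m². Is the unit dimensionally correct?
Yes

area has SI base units: m^2
m² reduces to the same SI base units, so it is a valid unit for area.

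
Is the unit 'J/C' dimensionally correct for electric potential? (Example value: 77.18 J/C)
Yes

electric potential has SI base units: kg * m^2 / (A * s^3)
J/C reduces to the same SI base units, so it is a valid unit for electric potential.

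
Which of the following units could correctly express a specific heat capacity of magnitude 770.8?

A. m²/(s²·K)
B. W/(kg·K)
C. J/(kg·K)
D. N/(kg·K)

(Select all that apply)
A, C

specific heat capacity has SI base units: m^2 / (s^2 * K)

Checking each option against m^2 / (s^2 * K):
  A. m²/(s²·K): ✓ matches
  B. W/(kg·K): ✗ does not match
  C. J/(kg·K): ✓ matches
  D. N/(kg·K): ✗ does not match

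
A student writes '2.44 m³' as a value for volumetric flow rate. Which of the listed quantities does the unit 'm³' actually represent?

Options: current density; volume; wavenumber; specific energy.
volume

volumetric flow rate should have units dimensionally equivalent to m^3 / s (e.g. m³/s).
The given unit 'm³' reduces to m^3. Of the listed options, that is the dimensionality of volume.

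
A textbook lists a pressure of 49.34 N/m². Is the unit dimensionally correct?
Yes

pressure has SI base units: kg / (m * s^2)
N/m² reduces to the same SI base units, so it is a valid unit for pressure.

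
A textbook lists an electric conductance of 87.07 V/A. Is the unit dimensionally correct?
No

electric conductance has SI base units: A^2 * s^3 / (kg * m^2)
V/A does NOT reduce to A^2 * s^3 / (kg * m^2); a valid unit for electric conductance would be e.g. S.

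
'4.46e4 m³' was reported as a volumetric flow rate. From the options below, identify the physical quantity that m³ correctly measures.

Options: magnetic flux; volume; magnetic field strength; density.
volume

volumetric flow rate should have units dimensionally equivalent to m^3 / s (e.g. m³/s).
The given unit 'm³' reduces to m^3. Of the listed options, that is the dimensionality of volume.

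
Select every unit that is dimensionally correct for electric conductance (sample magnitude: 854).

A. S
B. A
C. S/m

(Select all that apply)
A

electric conductance has SI base units: A^2 * s^3 / (kg * m^2)

Checking each option against A^2 * s^3 / (kg * m^2):
  A. S: ✓ matches
  B. A: ✗ does not match
  C. S/m: ✗ does not match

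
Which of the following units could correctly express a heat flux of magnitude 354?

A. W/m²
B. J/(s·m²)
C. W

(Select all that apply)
A, B

heat flux has SI base units: kg / s^3

Checking each option against kg / s^3:
  A. W/m²: ✓ matches
  B. J/(s·m²): ✓ matches
  C. W: ✗ does not match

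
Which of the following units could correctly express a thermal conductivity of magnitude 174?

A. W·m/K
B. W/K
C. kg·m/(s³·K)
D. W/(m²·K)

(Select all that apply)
C

thermal conductivity has SI base units: kg * m / (s^3 * K)

Checking each option against kg * m / (s^3 * K):
  A. W·m/K: ✗ does not match
  B. W/K: ✗ does not match
  C. kg·m/(s³·K): ✓ matches
  D. W/(m²·K): ✗ does not match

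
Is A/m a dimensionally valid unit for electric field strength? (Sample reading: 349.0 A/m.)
No

electric field strength has SI base units: kg * m / (A * s^3)
A/m does NOT reduce to kg * m / (A * s^3); a valid unit for electric field strength would be e.g. V/m.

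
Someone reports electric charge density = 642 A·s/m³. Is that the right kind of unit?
Yes

electric charge density has SI base units: A * s / m^3
A·s/m³ reduces to the same SI base units, so it is a valid unit for electric charge density.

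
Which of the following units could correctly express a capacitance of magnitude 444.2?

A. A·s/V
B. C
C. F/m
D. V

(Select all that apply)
A

capacitance has SI base units: A^2 * s^4 / (kg * m^2)

Checking each option against A^2 * s^4 / (kg * m^2):
  A. A·s/V: ✓ matches
  B. C: ✗ does not match
  C. F/m: ✗ does not match
  D. V: ✗ does not match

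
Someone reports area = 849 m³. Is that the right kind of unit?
No

area has SI base units: m^2
m³ does NOT reduce to m^2; a valid unit for area would be e.g. m².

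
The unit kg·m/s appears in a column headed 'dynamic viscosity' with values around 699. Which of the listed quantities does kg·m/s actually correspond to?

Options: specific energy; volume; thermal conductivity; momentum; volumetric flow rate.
momentum

dynamic viscosity should have units dimensionally equivalent to kg / (m * s) (e.g. Pa·s).
The given unit 'kg·m/s' reduces to kg * m / s. Of the listed options, that is the dimensionality of momentum.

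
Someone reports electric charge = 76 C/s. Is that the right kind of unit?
No

electric charge has SI base units: A * s
C/s does NOT reduce to A * s; a valid unit for electric charge would be e.g. C.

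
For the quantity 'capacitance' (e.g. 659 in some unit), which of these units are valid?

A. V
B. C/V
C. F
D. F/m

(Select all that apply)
B, C

capacitance has SI base units: A^2 * s^4 / (kg * m^2)

Checking each option against A^2 * s^4 / (kg * m^2):
  A. V: ✗ does not match
  B. C/V: ✓ matches
  C. F: ✓ matches
  D. F/m: ✗ does not match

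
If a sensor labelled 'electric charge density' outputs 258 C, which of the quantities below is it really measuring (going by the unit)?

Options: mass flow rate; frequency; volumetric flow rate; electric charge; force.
electric charge

electric charge density should have units dimensionally equivalent to A * s / m^3 (e.g. C/m³).
The given unit 'C' reduces to A * s. Of the listed options, that is the dimensionality of electric charge.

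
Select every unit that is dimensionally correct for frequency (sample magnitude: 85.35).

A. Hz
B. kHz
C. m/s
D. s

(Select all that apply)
A, B

frequency has SI base units: 1 / s

Checking each option against 1 / s:
  A. Hz: ✓ matches
  B. kHz: ✓ matches
  C. m/s: ✗ does not match
  D. s: ✗ does not match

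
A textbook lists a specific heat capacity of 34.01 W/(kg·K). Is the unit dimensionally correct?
No

specific heat capacity has SI base units: m^2 / (s^2 * K)
W/(kg·K) does NOT reduce to m^2 / (s^2 * K); a valid unit for specific heat capacity would be e.g. J/(kg·K).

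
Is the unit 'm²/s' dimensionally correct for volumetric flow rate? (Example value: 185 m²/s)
No

volumetric flow rate has SI base units: m^3 / s
m²/s does NOT reduce to m^3 / s; a valid unit for volumetric flow rate would be e.g. m³/s.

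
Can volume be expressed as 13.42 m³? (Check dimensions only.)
Yes

volume has SI base units: m^3
m³ reduces to the same SI base units, so it is a valid unit for volume.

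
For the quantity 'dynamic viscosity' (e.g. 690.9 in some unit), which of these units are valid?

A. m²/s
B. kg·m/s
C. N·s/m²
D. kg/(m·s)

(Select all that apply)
C, D

dynamic viscosity has SI base units: kg / (m * s)

Checking each option against kg / (m * s):
  A. m²/s: ✗ does not match
  B. kg·m/s: ✗ does not match
  C. N·s/m²: ✓ matches
  D. kg/(m·s): ✓ matches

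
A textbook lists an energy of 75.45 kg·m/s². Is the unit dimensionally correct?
No

energy has SI base units: kg * m^2 / s^2
kg·m/s² does NOT reduce to kg * m^2 / s^2; a valid unit for energy would be e.g. J.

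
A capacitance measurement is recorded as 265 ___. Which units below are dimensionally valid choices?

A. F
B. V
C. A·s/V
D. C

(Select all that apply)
A, C

capacitance has SI base units: A^2 * s^4 / (kg * m^2)

Checking each option against A^2 * s^4 / (kg * m^2):
  A. F: ✓ matches
  B. V: ✗ does not match
  C. A·s/V: ✓ matches
  D. C: ✗ does not match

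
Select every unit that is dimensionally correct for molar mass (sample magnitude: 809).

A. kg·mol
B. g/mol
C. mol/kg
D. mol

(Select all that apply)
B

molar mass has SI base units: kg / mol

Checking each option against kg / mol:
  A. kg·mol: ✗ does not match
  B. g/mol: ✓ matches
  C. mol/kg: ✗ does not match
  D. mol: ✗ does not match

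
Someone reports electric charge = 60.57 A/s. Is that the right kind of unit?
No

electric charge has SI base units: A * s
A/s does NOT reduce to A * s; a valid unit for electric charge would be e.g. C.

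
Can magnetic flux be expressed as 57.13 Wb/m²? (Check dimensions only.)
No

magnetic flux has SI base units: kg * m^2 / (A * s^2)
Wb/m² does NOT reduce to kg * m^2 / (A * s^2); a valid unit for magnetic flux would be e.g. Wb.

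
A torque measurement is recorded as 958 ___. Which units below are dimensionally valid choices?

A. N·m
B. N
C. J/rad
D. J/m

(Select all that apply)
A, C

torque has SI base units: kg * m^2 / s^2

Checking each option against kg * m^2 / s^2:
  A. N·m: ✓ matches
  B. N: ✗ does not match
  C. J/rad: ✓ matches
  D. J/m: ✗ does not match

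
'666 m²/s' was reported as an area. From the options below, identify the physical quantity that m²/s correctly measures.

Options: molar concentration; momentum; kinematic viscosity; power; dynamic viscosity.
kinematic viscosity

area should have units dimensionally equivalent to m^2 (e.g. m²).
The given unit 'm²/s' reduces to m^2 / s. Of the listed options, that is the dimensionality of kinematic viscosity.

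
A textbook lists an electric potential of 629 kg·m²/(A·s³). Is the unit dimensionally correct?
Yes

electric potential has SI base units: kg * m^2 / (A * s^3)
kg·m²/(A·s³) reduces to the same SI base units, so it is a valid unit for electric potential.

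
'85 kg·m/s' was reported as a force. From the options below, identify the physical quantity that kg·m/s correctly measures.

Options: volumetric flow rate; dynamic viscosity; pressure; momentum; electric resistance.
momentum

force should have units dimensionally equivalent to kg * m / s^2 (e.g. N).
The given unit 'kg·m/s' reduces to kg * m / s. Of the listed options, that is the dimensionality of momentum.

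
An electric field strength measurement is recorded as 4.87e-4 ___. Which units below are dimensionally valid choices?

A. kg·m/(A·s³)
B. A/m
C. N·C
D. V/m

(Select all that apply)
A, D

electric field strength has SI base units: kg * m / (A * s^3)

Checking each option against kg * m / (A * s^3):
  A. kg·m/(A·s³): ✓ matches
  B. A/m: ✗ does not match
  C. N·C: ✗ does not match
  D. V/m: ✓ matches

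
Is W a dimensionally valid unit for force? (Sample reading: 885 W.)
No

force has SI base units: kg * m / s^2
W does NOT reduce to kg * m / s^2; a valid unit for force would be e.g. N.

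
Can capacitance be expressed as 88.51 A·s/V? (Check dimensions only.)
Yes

capacitance has SI base units: A^2 * s^4 / (kg * m^2)
A·s/V reduces to the same SI base units, so it is a valid unit for capacitance.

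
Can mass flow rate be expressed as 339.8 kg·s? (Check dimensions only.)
No

mass flow rate has SI base units: kg / s
kg·s does NOT reduce to kg / s; a valid unit for mass flow rate would be e.g. kg/s.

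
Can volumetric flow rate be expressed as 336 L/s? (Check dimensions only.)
Yes

volumetric flow rate has SI base units: m^3 / s
L/s reduces to the same SI base units, so it is a valid unit for volumetric flow rate.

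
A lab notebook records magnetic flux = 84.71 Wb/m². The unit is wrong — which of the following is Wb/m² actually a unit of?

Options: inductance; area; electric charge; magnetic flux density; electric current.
magnetic flux density

magnetic flux should have units dimensionally equivalent to kg * m^2 / (A * s^2) (e.g. Wb).
The given unit 'Wb/m²' reduces to kg / (A * s^2). Of the listed options, that is the dimensionality of magnetic flux density.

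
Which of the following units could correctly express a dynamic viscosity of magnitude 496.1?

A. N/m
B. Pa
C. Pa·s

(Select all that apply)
C

dynamic viscosity has SI base units: kg / (m * s)

Checking each option against kg / (m * s):
  A. N/m: ✗ does not match
  B. Pa: ✗ does not match
  C. Pa·s: ✓ matches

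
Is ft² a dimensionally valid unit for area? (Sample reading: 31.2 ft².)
Yes

area has SI base units: m^2
ft² reduces to the same SI base units, so it is a valid unit for area.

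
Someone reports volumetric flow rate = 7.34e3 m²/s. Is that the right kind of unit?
No

volumetric flow rate has SI base units: m^3 / s
m²/s does NOT reduce to m^3 / s; a valid unit for volumetric flow rate would be e.g. m³/s.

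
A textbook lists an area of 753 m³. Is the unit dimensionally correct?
No

area has SI base units: m^2
m³ does NOT reduce to m^2; a valid unit for area would be e.g. m².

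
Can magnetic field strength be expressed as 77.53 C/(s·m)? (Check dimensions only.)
Yes

magnetic field strength has SI base units: A / m
C/(s·m) reduces to the same SI base units, so it is a valid unit for magnetic field strength.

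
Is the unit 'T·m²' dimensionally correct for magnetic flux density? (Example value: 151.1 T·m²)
No

magnetic flux density has SI base units: kg / (A * s^2)
T·m² does NOT reduce to kg / (A * s^2); a valid unit for magnetic flux density would be e.g. T.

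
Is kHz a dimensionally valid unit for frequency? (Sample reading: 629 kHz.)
Yes

frequency has SI base units: 1 / s
kHz reduces to the same SI base units, so it is a valid unit for frequency.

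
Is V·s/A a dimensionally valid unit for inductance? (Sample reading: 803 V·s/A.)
Yes

inductance has SI base units: kg * m^2 / (A^2 * s^2)
V·s/A reduces to the same SI base units, so it is a valid unit for inductance.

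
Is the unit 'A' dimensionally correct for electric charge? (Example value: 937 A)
No

electric charge has SI base units: A * s
A does NOT reduce to A * s; a valid unit for electric charge would be e.g. C.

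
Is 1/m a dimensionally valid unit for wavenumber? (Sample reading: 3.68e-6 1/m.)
Yes

wavenumber has SI base units: 1 / m
1/m reduces to the same SI base units, so it is a valid unit for wavenumber.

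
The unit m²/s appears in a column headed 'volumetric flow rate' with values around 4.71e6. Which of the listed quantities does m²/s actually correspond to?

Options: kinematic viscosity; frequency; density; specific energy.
kinematic viscosity

volumetric flow rate should have units dimensionally equivalent to m^3 / s (e.g. m³/s).
The given unit 'm²/s' reduces to m^2 / s. Of the listed options, that is the dimensionality of kinematic viscosity.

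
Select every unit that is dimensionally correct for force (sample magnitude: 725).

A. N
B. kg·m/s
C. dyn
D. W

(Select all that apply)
A, C

force has SI base units: kg * m / s^2

Checking each option against kg * m / s^2:
  A. N: ✓ matches
  B. kg·m/s: ✗ does not match
  C. dyn: ✓ matches
  D. W: ✗ does not match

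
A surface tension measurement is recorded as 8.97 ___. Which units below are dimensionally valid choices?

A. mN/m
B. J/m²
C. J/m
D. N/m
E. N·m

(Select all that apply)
A, B, D

surface tension has SI base units: kg / s^2

Checking each option against kg / s^2:
  A. mN/m: ✓ matches
  B. J/m²: ✓ matches
  C. J/m: ✗ does not match
  D. N/m: ✓ matches
  E. N·m: ✗ does not match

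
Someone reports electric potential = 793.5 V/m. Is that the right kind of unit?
No

electric potential has SI base units: kg * m^2 / (A * s^3)
V/m does NOT reduce to kg * m^2 / (A * s^3); a valid unit for electric potential would be e.g. V.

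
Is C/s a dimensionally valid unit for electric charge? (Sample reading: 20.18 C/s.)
No

electric charge has SI base units: A * s
C/s does NOT reduce to A * s; a valid unit for electric charge would be e.g. C.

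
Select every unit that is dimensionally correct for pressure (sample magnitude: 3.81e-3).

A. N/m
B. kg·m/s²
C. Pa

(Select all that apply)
C

pressure has SI base units: kg / (m * s^2)

Checking each option against kg / (m * s^2):
  A. N/m: ✗ does not match
  B. kg·m/s²: ✗ does not match
  C. Pa: ✓ matches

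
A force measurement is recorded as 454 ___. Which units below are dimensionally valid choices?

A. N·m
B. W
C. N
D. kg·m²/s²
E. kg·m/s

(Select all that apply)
C

force has SI base units: kg * m / s^2

Checking each option against kg * m / s^2:
  A. N·m: ✗ does not match
  B. W: ✗ does not match
  C. N: ✓ matches
  D. kg·m²/s²: ✗ does not match
  E. kg·m/s: ✗ does not match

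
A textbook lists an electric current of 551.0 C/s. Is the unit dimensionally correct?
Yes

electric current has SI base units: A
C/s reduces to the same SI base units, so it is a valid unit for electric current.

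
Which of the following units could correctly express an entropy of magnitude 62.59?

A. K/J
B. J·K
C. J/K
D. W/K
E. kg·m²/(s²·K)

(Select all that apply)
C, E

entropy has SI base units: kg * m^2 / (s^2 * K)

Checking each option against kg * m^2 / (s^2 * K):
  A. K/J: ✗ does not match
  B. J·K: ✗ does not match
  C. J/K: ✓ matches
  D. W/K: ✗ does not match
  E. kg·m²/(s²·K): ✓ matches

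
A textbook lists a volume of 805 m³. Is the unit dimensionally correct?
Yes

volume has SI base units: m^3
m³ reduces to the same SI base units, so it is a valid unit for volume.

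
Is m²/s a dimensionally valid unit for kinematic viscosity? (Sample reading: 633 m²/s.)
Yes

kinematic viscosity has SI base units: m^2 / s
m²/s reduces to the same SI base units, so it is a valid unit for kinematic viscosity.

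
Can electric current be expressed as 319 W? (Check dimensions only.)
No

electric current has SI base units: A
W does NOT reduce to A; a valid unit for electric current would be e.g. A.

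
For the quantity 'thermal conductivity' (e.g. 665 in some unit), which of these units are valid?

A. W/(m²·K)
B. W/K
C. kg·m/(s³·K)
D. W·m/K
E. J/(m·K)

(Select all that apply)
C

thermal conductivity has SI base units: kg * m / (s^3 * K)

Checking each option against kg * m / (s^3 * K):
  A. W/(m²·K): ✗ does not match
  B. W/K: ✗ does not match
  C. kg·m/(s³·K): ✓ matches
  D. W·m/K: ✗ does not match
  E. J/(m·K): ✗ does not match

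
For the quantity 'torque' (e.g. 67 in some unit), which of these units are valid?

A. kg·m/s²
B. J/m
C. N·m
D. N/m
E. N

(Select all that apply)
C

torque has SI base units: kg * m^2 / s^2

Checking each option against kg * m^2 / s^2:
  A. kg·m/s²: ✗ does not match
  B. J/m: ✗ does not match
  C. N·m: ✓ matches
  D. N/m: ✗ does not match
  E. N: ✗ does not match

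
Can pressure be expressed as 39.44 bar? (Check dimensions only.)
Yes

pressure has SI base units: kg / (m * s^2)
bar reduces to the same SI base units, so it is a valid unit for pressure.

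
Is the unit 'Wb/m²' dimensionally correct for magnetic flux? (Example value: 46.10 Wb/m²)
No

magnetic flux has SI base units: kg * m^2 / (A * s^2)
Wb/m² does NOT reduce to kg * m^2 / (A * s^2); a valid unit for magnetic flux would be e.g. Wb.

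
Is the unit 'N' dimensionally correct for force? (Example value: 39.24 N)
Yes

force has SI base units: kg * m / s^2
N reduces to the same SI base units, so it is a valid unit for force.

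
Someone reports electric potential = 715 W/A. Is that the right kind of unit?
Yes

electric potential has SI base units: kg * m^2 / (A * s^3)
W/A reduces to the same SI base units, so it is a valid unit for electric potential.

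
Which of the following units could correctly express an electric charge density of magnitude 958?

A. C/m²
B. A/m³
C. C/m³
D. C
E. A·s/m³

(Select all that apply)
C, E

electric charge density has SI base units: A * s / m^3

Checking each option against A * s / m^3:
  A. C/m²: ✗ does not match
  B. A/m³: ✗ does not match
  C. C/m³: ✓ matches
  D. C: ✗ does not match
  E. A·s/m³: ✓ matches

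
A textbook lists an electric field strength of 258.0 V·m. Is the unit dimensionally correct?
No

electric field strength has SI base units: kg * m / (A * s^3)
V·m does NOT reduce to kg * m / (A * s^3); a valid unit for electric field strength would be e.g. V/m.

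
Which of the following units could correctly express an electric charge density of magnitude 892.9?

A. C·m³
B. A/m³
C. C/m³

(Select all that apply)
C

electric charge density has SI base units: A * s / m^3

Checking each option against A * s / m^3:
  A. C·m³: ✗ does not match
  B. A/m³: ✗ does not match
  C. C/m³: ✓ matches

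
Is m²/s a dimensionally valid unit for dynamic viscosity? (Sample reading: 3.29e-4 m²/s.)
No

dynamic viscosity has SI base units: kg / (m * s)
m²/s does NOT reduce to kg / (m * s); a valid unit for dynamic viscosity would be e.g. Pa·s.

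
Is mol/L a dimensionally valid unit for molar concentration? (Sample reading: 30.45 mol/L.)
Yes

molar concentration has SI base units: mol / m^3
mol/L reduces to the same SI base units, so it is a valid unit for molar concentration.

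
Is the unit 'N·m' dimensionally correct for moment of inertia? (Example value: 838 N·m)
No

moment of inertia has SI base units: kg * m^2
N·m does NOT reduce to kg * m^2; a valid unit for moment of inertia would be e.g. kg·m².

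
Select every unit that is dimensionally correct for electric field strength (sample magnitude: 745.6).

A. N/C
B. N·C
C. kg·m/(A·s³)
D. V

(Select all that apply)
A, C

electric field strength has SI base units: kg * m / (A * s^3)

Checking each option against kg * m / (A * s^3):
  A. N/C: ✓ matches
  B. N·C: ✗ does not match
  C. kg·m/(A·s³): ✓ matches
  D. V: ✗ does not match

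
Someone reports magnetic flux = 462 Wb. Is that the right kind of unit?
Yes

magnetic flux has SI base units: kg * m^2 / (A * s^2)
Wb reduces to the same SI base units, so it is a valid unit for magnetic flux.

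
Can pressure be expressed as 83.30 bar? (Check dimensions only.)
Yes

pressure has SI base units: kg / (m * s^2)
bar reduces to the same SI base units, so it is a valid unit for pressure.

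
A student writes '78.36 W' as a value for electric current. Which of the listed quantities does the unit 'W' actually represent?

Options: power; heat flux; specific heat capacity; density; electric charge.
power

electric current should have units dimensionally equivalent to A (e.g. A).
The given unit 'W' reduces to kg * m^2 / s^3. Of the listed options, that is the dimensionality of power.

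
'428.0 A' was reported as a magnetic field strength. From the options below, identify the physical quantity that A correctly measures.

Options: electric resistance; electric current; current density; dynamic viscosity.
electric current

magnetic field strength should have units dimensionally equivalent to A / m (e.g. A/m).
The given unit 'A' reduces to A. Of the listed options, that is the dimensionality of electric current.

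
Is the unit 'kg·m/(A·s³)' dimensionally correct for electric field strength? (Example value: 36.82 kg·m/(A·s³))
Yes

electric field strength has SI base units: kg * m / (A * s^3)
kg·m/(A·s³) reduces to the same SI base units, so it is a valid unit for electric field strength.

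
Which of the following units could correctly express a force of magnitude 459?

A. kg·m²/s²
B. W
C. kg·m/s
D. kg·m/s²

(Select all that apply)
D

force has SI base units: kg * m / s^2

Checking each option against kg * m / s^2:
  A. kg·m²/s²: ✗ does not match
  B. W: ✗ does not match
  C. kg·m/s: ✗ does not match
  D. kg·m/s²: ✓ matches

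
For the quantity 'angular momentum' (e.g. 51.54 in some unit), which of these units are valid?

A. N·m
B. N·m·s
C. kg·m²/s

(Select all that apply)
B, C

angular momentum has SI base units: kg * m^2 / s

Checking each option against kg * m^2 / s:
  A. N·m: ✗ does not match
  B. N·m·s: ✓ matches
  C. kg·m²/s: ✓ matches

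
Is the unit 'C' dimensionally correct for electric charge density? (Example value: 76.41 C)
No

electric charge density has SI base units: A * s / m^3
C does NOT reduce to A * s / m^3; a valid unit for electric charge density would be e.g. C/m³.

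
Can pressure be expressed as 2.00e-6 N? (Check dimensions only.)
No

pressure has SI base units: kg / (m * s^2)
N does NOT reduce to kg / (m * s^2); a valid unit for pressure would be e.g. Pa.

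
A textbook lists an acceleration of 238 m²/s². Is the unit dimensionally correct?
No

acceleration has SI base units: m / s^2
m²/s² does NOT reduce to m / s^2; a valid unit for acceleration would be e.g. m/s².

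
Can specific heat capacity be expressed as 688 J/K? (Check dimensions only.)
No

specific heat capacity has SI base units: m^2 / (s^2 * K)
J/K does NOT reduce to m^2 / (s^2 * K); a valid unit for specific heat capacity would be e.g. J/(kg·K).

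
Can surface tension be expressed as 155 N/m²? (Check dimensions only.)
No

surface tension has SI base units: kg / s^2
N/m² does NOT reduce to kg / s^2; a valid unit for surface tension would be e.g. N/m.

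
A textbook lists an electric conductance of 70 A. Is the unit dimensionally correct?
No

electric conductance has SI base units: A^2 * s^3 / (kg * m^2)
A does NOT reduce to A^2 * s^3 / (kg * m^2); a valid unit for electric conductance would be e.g. S.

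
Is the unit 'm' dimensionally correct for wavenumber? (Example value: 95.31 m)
No

wavenumber has SI base units: 1 / m
m does NOT reduce to 1 / m; a valid unit for wavenumber would be e.g. 1/m.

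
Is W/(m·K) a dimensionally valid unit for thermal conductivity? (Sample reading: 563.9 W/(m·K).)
Yes

thermal conductivity has SI base units: kg * m / (s^3 * K)
W/(m·K) reduces to the same SI base units, so it is a valid unit for thermal conductivity.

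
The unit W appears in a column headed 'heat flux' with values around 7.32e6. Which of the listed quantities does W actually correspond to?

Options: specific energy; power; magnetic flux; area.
power

heat flux should have units dimensionally equivalent to kg / s^3 (e.g. W/m²).
The given unit 'W' reduces to kg * m^2 / s^3. Of the listed options, that is the dimensionality of power.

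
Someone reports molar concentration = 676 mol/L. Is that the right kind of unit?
Yes

molar concentration has SI base units: mol / m^3
mol/L reduces to the same SI base units, so it is a valid unit for molar concentration.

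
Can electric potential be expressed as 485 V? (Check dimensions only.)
Yes

electric potential has SI base units: kg * m^2 / (A * s^3)
V reduces to the same SI base units, so it is a valid unit for electric potential.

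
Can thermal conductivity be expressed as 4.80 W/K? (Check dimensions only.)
No

thermal conductivity has SI base units: kg * m / (s^3 * K)
W/K does NOT reduce to kg * m / (s^3 * K); a valid unit for thermal conductivity would be e.g. W/(m·K).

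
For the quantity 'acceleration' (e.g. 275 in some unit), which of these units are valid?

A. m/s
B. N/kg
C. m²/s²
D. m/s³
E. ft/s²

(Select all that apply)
B, E

acceleration has SI base units: m / s^2

Checking each option against m / s^2:
  A. m/s: ✗ does not match
  B. N/kg: ✓ matches
  C. m²/s²: ✗ does not match
  D. m/s³: ✗ does not match
  E. ft/s²: ✓ matches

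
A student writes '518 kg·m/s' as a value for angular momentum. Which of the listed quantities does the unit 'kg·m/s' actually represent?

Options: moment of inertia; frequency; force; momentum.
momentum

angular momentum should have units dimensionally equivalent to kg * m^2 / s (e.g. kg·m²/s).
The given unit 'kg·m/s' reduces to kg * m / s. Of the listed options, that is the dimensionality of momentum.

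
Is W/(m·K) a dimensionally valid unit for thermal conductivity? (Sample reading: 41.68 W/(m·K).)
Yes

thermal conductivity has SI base units: kg * m / (s^3 * K)
W/(m·K) reduces to the same SI base units, so it is a valid unit for thermal conductivity.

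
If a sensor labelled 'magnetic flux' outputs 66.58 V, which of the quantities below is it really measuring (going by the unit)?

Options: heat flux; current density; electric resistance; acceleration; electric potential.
electric potential

magnetic flux should have units dimensionally equivalent to kg * m^2 / (A * s^2) (e.g. Wb).
The given unit 'V' reduces to kg * m^2 / (A * s^3). Of the listed options, that is the dimensionality of electric potential.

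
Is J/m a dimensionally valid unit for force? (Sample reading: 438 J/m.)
Yes

force has SI base units: kg * m / s^2
J/m reduces to the same SI base units, so it is a valid unit for force.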